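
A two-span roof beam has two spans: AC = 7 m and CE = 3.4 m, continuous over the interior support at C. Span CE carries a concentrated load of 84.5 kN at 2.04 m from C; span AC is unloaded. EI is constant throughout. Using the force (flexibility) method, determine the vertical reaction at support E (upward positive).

R_E = 46.06 kN

Insert a hinge at C; M_C is the redundant, and each span becomes simply supported.
Rotations at C on the released spans (each span's end-slope, ×1/EI):
  span CE: point load 84.5 at a = 2.04: Pab(L + b)/(6LEI) = 54.7/EI
  relative rotation θ_0 = (0 + 54.7)/EI = 54.7/EI
A unit hogging moment at C produces rotation L₁/(3EI) + L₂/(3EI) = 3.467/EI.
Compatibility: M_C·(L₁+L₂)/(3EI) = θ_0, giving M_C = 15.78 kN·m (hogging).
Span CE, ΣM about E: R_C^{CE}·3.4 = 114.9 + 15.78, so R_C^{CE} = 38.44 kN and R_E = 84.5 − 38.44 = 46.06 kN.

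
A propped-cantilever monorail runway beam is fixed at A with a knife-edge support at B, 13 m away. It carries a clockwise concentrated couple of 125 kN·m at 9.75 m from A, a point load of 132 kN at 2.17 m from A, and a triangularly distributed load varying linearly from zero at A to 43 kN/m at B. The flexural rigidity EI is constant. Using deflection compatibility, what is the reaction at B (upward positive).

R_B = 172.5 kN

Remove the prop at B; the released (primary) structure is a cantilever built in at A.
Free-end deflection of the primary structure under the applied loading (downward +):
  clockwise couple 125 at a = 9.75: M₀a(2L − a)/(2EI) = 9902/EI
  point load 132 at a = 2.17: Pa²(3L − a)/(6EI) = 3815/EI
  triangular load, peak 43 at the free end: 11w₀L⁴/(120EI) = 112578/EI
  δ_0 = 126296/EI
Flexibility coefficient — unit upward force at B: δ_{BB} = L³/(3EI) = 732.3/EI.
Compatibility at B: δ_0 − R_B·δ_{BB} = 0, so R_B = 126296/732.3 = 172.5 kN.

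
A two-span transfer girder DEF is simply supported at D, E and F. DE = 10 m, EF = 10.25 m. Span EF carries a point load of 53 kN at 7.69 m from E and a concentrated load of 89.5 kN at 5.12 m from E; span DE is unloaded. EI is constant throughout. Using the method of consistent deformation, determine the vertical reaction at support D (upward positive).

Take M_E as the redundant. Released structure: two simple spans DE and EF with a hinge at E.
Rotations at E on the released spans (each span's end-slope, ×1/EI):
  span EF: point load 53 at a = 7.69: Pab(L + b)/(6LEI) = 217.3/EI
  span EF: point load 89.5 at a = 5.12: Pab(L + b)/(6LEI) = 587.9/EI
  relative rotation θ_0 = (0 + 805.2)/EI = 805.2/EI
A unit hogging moment at E produces rotation L₁/(3EI) + L₂/(3EI) = 6.75/EI.
Slope continuity at E: θ_0 = M_E·6.75/EI, so M_E = 805.2/6.75 = 119.3 kN·m (hogging).
Span DE, ΣM about D with M_E applied at E: R_E^{DE}·10 = 0 + 119.3, so R_E^{DE} = 11.93 kN and R_D = 0 − 11.93 = -11.93 kN.

R_D = -11.93 kN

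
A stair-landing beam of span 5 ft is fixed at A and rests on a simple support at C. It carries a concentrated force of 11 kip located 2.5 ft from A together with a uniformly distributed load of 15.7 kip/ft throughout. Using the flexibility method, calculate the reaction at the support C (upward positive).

Choose R_C as the redundant. The primary structure is the cantilever fixed at A.
Free-end deflection of the primary structure under the applied loading (downward +):
  point load 11 at a = 2.5: Pa²(3L − a)/(6EI) = 143.2/EI
  UDL 15.7: wL⁴/(8EI) = 1227/EI
  δ_0 = 1370/EI
Flexibility coefficient — unit upward force at C: δ_{CC} = L³/(3EI) = 41.67/EI.
The prop prevents deflection at C: R_C = δ_0/δ_{CC} = 1370/41.67 = 32.88 kip.

R_C = 32.88 kip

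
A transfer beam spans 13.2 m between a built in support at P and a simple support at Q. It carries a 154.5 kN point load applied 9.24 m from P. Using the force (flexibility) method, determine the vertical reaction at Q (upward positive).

Choose R_Q as the redundant. The primary structure is the cantilever fixed at P.
Deflection at Q on the released cantilever, summing each load's contribution:
  point load 154.5 at a = 9.24: Pa²(3L − a)/(6EI) = 66746/EI
Flexibility coefficient — unit upward force at Q: δ_{QQ} = L³/(3EI) = 766.7/EI.
Compatibility at Q: δ_0 − R_Q·δ_{QQ} = 0, so R_Q = 66746/766.7 = 87.06 kN.

R_Q = 87.06 kN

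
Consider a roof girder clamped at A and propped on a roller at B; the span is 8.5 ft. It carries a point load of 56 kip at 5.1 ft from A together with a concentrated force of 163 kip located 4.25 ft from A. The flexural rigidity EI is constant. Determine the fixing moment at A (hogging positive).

Release the roller at B. Primary structure: cantilever fixed at A.
Free-end deflection of the primary structure under the applied loading (downward +):
  point load 56 at a = 5.1: Pa²(3L − a)/(6EI) = 4952/EI
  point load 163 at a = 4.25: Pa²(3L − a)/(6EI) = 10427/EI
  δ_0 = 15380/EI
Tip deflection under a unit load at B: L³/(3EI) = 204.7/EI.
Compatibility at B: δ_0 − R_B·δ_{BB} = 0, so R_B = 15380/204.7 = 75.13 kip.
Moment equilibrium about A: M_A = Σ(load moments about A) − R_B·L = 978.4 − 75.13×8.5 = 339.7 kip·ft.

M_A = 339.7 kip·ft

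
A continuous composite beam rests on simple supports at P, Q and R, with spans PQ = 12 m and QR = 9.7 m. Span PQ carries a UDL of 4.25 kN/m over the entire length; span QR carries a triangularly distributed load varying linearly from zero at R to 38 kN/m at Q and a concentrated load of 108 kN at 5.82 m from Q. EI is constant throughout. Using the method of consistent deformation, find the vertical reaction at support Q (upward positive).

Take M_Q as the redundant. Released structure: two simple spans PQ and QR with a hinge at Q.
Discontinuity in slope at Q on the released structure — sum the simple-span end rotations:
  span PQ: UDL 4.25: wL³/(24EI) = 306/EI
  span QR: triangular load, peak 38: w₀L³/(45EI) = 770.7/EI
  span QR: point load 108 at a = 5.82: Pab(L + b)/(6LEI) = 569.1/EI
  relative rotation θ_0 = (306 + 1340)/EI = 1646/EI
A unit hogging moment at Q produces rotation L₁/(3EI) + L₂/(3EI) = 7.233/EI.
Slope continuity at Q: θ_0 = M_Q·7.233/EI, so M_Q = 1646/7.233 = 227.5 kN·m (hogging).
Span PQ, ΣM about P with M_Q applied at Q: R_Q^{PQ}·12 = 306 + 227.5, so R_Q^{PQ} = 44.46 kN and R_P = 51 − 44.46 = 6.54 kN.
Span QR, ΣM about R: R_Q^{QR}·9.7 = 1611 + 227.5, so R_Q^{QR} = 189.5 kN and R_R = 292.3 − 189.5 = 102.8 kN.
R_Q = 44.46 + 189.5 = 234 kN.

R_Q = 234 kN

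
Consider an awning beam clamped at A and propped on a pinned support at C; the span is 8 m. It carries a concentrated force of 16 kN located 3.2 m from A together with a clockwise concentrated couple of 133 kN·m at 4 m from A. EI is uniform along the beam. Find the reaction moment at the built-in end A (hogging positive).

Choose R_C as the redundant. The primary structure is the cantilever fixed at A.
Deflection at C on the released cantilever, summing each load's contribution:
  point load 16 at a = 3.2: Pa²(3L − a)/(6EI) = 568/EI
  clockwise couple 133 at a = 4: M₀a(2L − a)/(2EI) = 3192/EI
  δ_0 = 3760/EI
Flexibility coefficient — unit upward force at C: δ_{CC} = L³/(3EI) = 170.7/EI.
The prop prevents deflection at C: R_C = δ_0/δ_{CC} = 3760/170.7 = 22.03 kN.
Moment equilibrium about A: M_A = Σ(load moments about A) − R_C·L = 184.2 − 22.03×8 = 7.951 kN·m.

M_A = 7.951 kN·m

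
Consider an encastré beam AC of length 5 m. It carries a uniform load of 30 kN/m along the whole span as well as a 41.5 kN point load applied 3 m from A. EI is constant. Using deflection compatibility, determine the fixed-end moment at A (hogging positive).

M_A = 82.42 kN·m

Take the two fixed-end moments M_A, M_C as redundants; the released structure is the simple span AC.
On the primary (simply-supported) span, the end slopes from the loading are:
  at A: UDL 30: wL³/(24EI) = 156.2/EI
  at C: UDL 30: wL³/(24EI) = 156.2/EI
  at A: point load 41.5 at a = 3: Pab(L + b)/(6LEI) = 58.1/EI
  at C: point load 41.5 at a = 3: Pab(L + a)/(6LEI) = 66.4/EI
  θ_A0 = 214.3/EI,  θ_C0 = 222.7/EI
Flexibility coefficients: a unit moment at one end gives L/(3EI) there and L/(6EI) at the far end, so f₁₁ = f₂₂ = 1.667/EI and f₁₂ = f₂₁ = 0.8333/EI.
Compatibility — zero rotation at each built-in end:
  1.667 M_A + 0.8333 M_C = 214.3
  0.8333 M_A + 1.667 M_C = 222.7
Solving the pair gives M_A = 82.42 kN·m and M_C = 92.38 kN·m (hogging).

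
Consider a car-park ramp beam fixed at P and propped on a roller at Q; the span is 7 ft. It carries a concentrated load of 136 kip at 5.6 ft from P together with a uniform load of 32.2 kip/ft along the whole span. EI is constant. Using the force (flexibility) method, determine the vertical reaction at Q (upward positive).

R_Q = 180.3 kip

Choose R_Q as the redundant. The primary structure is the cantilever fixed at P.
Deflection at Q on the released cantilever, summing each load's contribution:
  point load 136 at a = 5.6: Pa²(3L − a)/(6EI) = 10947/EI
  UDL 32.2: wL⁴/(8EI) = 9664/EI
  δ_0 = 20611/EI
Tip deflection under a unit load at Q: L³/(3EI) = 114.3/EI.
The prop prevents deflection at Q: R_Q = δ_0/δ_{QQ} = 20611/114.3 = 180.3 kip.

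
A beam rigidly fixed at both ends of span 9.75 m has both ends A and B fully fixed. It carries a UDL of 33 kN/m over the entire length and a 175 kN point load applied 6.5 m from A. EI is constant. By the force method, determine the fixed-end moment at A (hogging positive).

M_A = 387.8 kN·m

Take the two fixed-end moments M_A, M_B as redundants; the released structure is the simple span AB.
On the primary (simply-supported) span, the end slopes from the loading are:
  at A: UDL 33: wL³/(24EI) = 1274/EI
  at B: UDL 33: wL³/(24EI) = 1274/EI
  at A: point load 175 at a = 6.5: Pab(L + b)/(6LEI) = 821.5/EI
  at B: point load 175 at a = 6.5: Pab(L + a)/(6LEI) = 1027/EI
  θ_A0 = 2096/EI,  θ_B0 = 2301/EI
Flexibility coefficients: a unit moment at one end gives L/(3EI) there and L/(6EI) at the far end, so f₁₁ = f₂₂ = 3.25/EI and f₁₂ = f₂₁ = 1.625/EI.
Compatibility — zero rotation at each built-in end:
  3.25 M_A + 1.625 M_B = 2096
  1.625 M_A + 3.25 M_B = 2301
Solving the pair gives M_A = 387.8 kN·m and M_B = 514.2 kN·m (hogging).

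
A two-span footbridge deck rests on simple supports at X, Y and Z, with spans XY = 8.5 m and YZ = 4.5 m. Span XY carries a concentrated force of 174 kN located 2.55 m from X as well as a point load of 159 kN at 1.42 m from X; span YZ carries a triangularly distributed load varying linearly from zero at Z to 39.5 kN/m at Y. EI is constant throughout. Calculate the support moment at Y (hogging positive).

M_Y = 222.2 kN·m

Take M_Y as the redundant. Released structure: two simple spans XY and YZ with a hinge at Y.
Discontinuity in slope at Y on the released structure — sum the simple-span end rotations:
  span XY: point load 174 at a = 2.55: Pab(L + a)/(6LEI) = 572/EI
  span XY: point load 159 at a = 1.42: Pab(L + a)/(6LEI) = 310.9/EI
  span YZ: triangular load, peak 39.5: w₀L³/(45EI) = 79.99/EI
  relative rotation θ_0 = (882.9 + 79.99)/EI = 962.9/EI
A unit hogging moment at Y produces rotation L₁/(3EI) + L₂/(3EI) = 4.333/EI.
Slope continuity at Y: θ_0 = M_Y·4.333/EI, so M_Y = 962.9/4.333 = 222.2 kN·m (hogging).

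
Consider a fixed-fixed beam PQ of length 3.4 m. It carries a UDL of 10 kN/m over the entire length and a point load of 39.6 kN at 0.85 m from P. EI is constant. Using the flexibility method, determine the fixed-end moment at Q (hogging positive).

Take the two fixed-end moments M_P, M_Q as redundants; the released structure is the simple span PQ.
On the primary (simply-supported) span, the end slopes from the loading are:
  at P: UDL 10: wL³/(24EI) = 16.38/EI
  at Q: UDL 10: wL³/(24EI) = 16.38/EI
  at P: point load 39.6 at a = 0.85: Pab(L + b)/(6LEI) = 25.03/EI
  at Q: point load 39.6 at a = 0.85: Pab(L + a)/(6LEI) = 17.88/EI
  θ_P0 = 41.41/EI,  θ_Q0 = 34.26/EI
Flexibility coefficients: a unit moment at one end gives L/(3EI) there and L/(6EI) at the far end, so f₁₁ = f₂₂ = 1.133/EI and f₁₂ = f₂₁ = 0.5667/EI.
Compatibility — zero rotation at each built-in end:
  1.133 M_P + 0.5667 M_Q = 41.41
  0.5667 M_P + 1.133 M_Q = 34.26
Solving the pair gives M_P = 28.57 kN·m and M_Q = 15.94 kN·m (hogging).

M_Q = 15.94 kN·m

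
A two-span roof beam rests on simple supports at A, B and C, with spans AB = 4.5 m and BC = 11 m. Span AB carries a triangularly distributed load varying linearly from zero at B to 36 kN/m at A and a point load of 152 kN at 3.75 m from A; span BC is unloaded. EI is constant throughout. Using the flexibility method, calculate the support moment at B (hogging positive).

Take M_B as the redundant. Released structure: two simple spans AB and BC with a hinge at B.
Rotations at B on the released spans (each span's end-slope, ×1/EI):
  span AB: triangular load, peak 36: 7w₀L³/(360EI) = 63.79/EI
  span AB: point load 152 at a = 3.75: Pab(L + a)/(6LEI) = 130.6/EI
  relative rotation θ_0 = (194.4 + 0)/EI = 194.4/EI
A unit hogging moment at B produces rotation L₁/(3EI) + L₂/(3EI) = 5.167/EI.
Compatibility: M_B·(L₁+L₂)/(3EI) = θ_0, giving M_B = 37.63 kN·m (hogging).

M_B = 37.63 kN·m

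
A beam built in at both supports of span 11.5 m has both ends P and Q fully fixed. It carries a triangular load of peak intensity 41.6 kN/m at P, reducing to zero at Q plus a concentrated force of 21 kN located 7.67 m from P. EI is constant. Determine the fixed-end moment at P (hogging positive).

M_P = 292.9 kN·m

Release both end moments; the primary structure is a simply-supported span PQ with redundants M_P and M_Q.
On the primary (simply-supported) span, the end slopes from the loading are:
  at P: triangular load, peak 41.6: w₀L³/(45EI) = 1406/EI
  at Q: triangular load, peak 41.6: 7w₀L³/(360EI) = 1230/EI
  at P: point load 21 at a = 7.67: Pab(L + b)/(6LEI) = 137.1/EI
  at Q: point load 21 at a = 7.67: Pab(L + a)/(6LEI) = 171.4/EI
  θ_P0 = 1543/EI,  θ_Q0 = 1402/EI
Flexibility coefficients: a unit moment at one end gives L/(3EI) there and L/(6EI) at the far end, so f₁₁ = f₂₂ = 3.833/EI and f₁₂ = f₂₁ = 1.917/EI.
Compatibility — zero rotation at each built-in end:
  3.833 M_P + 1.917 M_Q = 1543
  1.917 M_P + 3.833 M_Q = 1402
Solving the pair gives M_P = 292.9 kN·m and M_Q = 219.2 kN·m (hogging).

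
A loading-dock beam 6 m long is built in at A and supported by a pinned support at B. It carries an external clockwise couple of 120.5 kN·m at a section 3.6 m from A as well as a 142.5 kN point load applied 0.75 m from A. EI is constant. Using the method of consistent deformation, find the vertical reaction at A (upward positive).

Release the roller at B. Primary structure: cantilever fixed at A.
Primary-structure tip deflection at B by superposition:
  clockwise couple 120.5 at a = 3.6: M₀a(2L − a)/(2EI) = 1822/EI
  point load 142.5 at a = 0.75: Pa²(3L − a)/(6EI) = 230.4/EI
  δ_0 = 2052/EI
Tip deflection under a unit load at B: L³/(3EI) = 72/EI.
Compatibility at B: δ_0 − R_B·δ_{BB} = 0, so R_B = 2052/72 = 28.51 kN.
Vertical equilibrium: R_A = ΣP − R_B = 142.5 − 28.51 = 114 kN.

R_A = 114 kN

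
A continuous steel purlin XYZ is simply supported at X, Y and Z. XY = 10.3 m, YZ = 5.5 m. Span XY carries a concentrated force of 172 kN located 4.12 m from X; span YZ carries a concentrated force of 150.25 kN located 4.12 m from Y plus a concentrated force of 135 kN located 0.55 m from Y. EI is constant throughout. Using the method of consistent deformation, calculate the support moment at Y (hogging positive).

Take M_Y as the redundant. Released structure: two simple spans XY and YZ with a hinge at Y.
Rotations at Y on the released spans (each span's end-slope, ×1/EI):
  span XY: point load 172 at a = 4.12: Pab(L + a)/(6LEI) = 1022/EI
  span YZ: point load 150.25 at a = 4.12: Pab(L + b)/(6LEI) = 178.1/EI
  span YZ: point load 135 at a = 0.55: Pab(L + b)/(6LEI) = 116.4/EI
  relative rotation θ_0 = (1022 + 294.5)/EI = 1316/EI
A unit hogging moment at Y produces rotation L₁/(3EI) + L₂/(3EI) = 5.267/EI.
Compatibility: M_Y·(L₁+L₂)/(3EI) = θ_0, giving M_Y = 249.9 kN·m (hogging).

M_Y = 249.9 kN·m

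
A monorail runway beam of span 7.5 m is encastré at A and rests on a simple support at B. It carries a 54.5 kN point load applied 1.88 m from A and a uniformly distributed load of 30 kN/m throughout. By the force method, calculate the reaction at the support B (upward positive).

Remove the prop at B; the released (primary) structure is a cantilever built in at A.
Downward deflection at the released point B due to the loads:
  point load 54.5 at a = 1.88: Pa²(3L − a)/(6EI) = 662/EI
  UDL 30: wL⁴/(8EI) = 11865/EI
  δ_0 = 12527/EI
Flexibility coefficient — unit upward force at B: δ_{BB} = L³/(3EI) = 140.6/EI.
Compatibility at B: δ_0 − R_B·δ_{BB} = 0, so R_B = 12527/140.6 = 89.08 kN.

R_B = 89.08 kN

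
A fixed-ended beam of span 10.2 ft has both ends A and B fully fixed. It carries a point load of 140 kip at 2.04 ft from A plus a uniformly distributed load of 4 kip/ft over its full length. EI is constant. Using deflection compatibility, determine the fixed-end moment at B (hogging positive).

Take the two fixed-end moments M_A, M_B as redundants; the released structure is the simple span AB.
End rotations of the released simple span under the applied load (×1/EI):
  at A: point load 140 at a = 2.04: Pab(L + b)/(6LEI) = 699.1/EI
  at B: point load 140 at a = 2.04: Pab(L + a)/(6LEI) = 466.1/EI
  at A: UDL 4: wL³/(24EI) = 176.9/EI
  at B: UDL 4: wL³/(24EI) = 176.9/EI
  θ_A0 = 876/EI,  θ_B0 = 643/EI
Flexibility coefficients: a unit moment at one end gives L/(3EI) there and L/(6EI) at the far end, so f₁₁ = f₂₂ = 3.4/EI and f₁₂ = f₂₁ = 1.7/EI.
Compatibility — zero rotation at each built-in end:
  3.4 M_A + 1.7 M_B = 876
  1.7 M_A + 3.4 M_B = 643
Solving the pair gives M_A = 217.5 kip·ft and M_B = 80.38 kip·ft (hogging).

M_B = 80.38 kip·ft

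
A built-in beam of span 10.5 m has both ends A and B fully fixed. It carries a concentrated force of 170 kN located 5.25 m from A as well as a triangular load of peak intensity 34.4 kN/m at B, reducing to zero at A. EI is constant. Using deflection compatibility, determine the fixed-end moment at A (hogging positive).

M_A = 349.5 kN·m

Take the two fixed-end moments M_A, M_B as redundants; the released structure is the simple span AB.
On the primary (simply-supported) span, the end slopes from the loading are:
  at A: point load 170 at a = 5.25: Pab(L + b)/(6LEI) = 1171/EI
  at B: point load 170 at a = 5.25: Pab(L + a)/(6LEI) = 1171/EI
  at A: triangular load, peak 34.4: 7w₀L³/(360EI) = 774.3/EI
  at B: triangular load, peak 34.4: w₀L³/(45EI) = 884.9/EI
  θ_A0 = 1946/EI,  θ_B0 = 2056/EI
Flexibility coefficients: a unit moment at one end gives L/(3EI) there and L/(6EI) at the far end, so f₁₁ = f₂₂ = 3.5/EI and f₁₂ = f₂₁ = 1.75/EI.
Compatibility — zero rotation at each built-in end:
  3.5 M_A + 1.75 M_B = 1946
  1.75 M_A + 3.5 M_B = 2056
Solving the pair gives M_A = 349.5 kN·m and M_B = 412.8 kN·m (hogging).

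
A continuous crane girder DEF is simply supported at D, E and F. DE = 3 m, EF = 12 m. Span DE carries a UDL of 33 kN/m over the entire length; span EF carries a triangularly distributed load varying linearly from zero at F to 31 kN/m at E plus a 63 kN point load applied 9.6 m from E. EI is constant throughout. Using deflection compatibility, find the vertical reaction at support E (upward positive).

R_E = 312.6 kN

Insert a hinge at E; M_E is the redundant, and each span becomes simply supported.
Discontinuity in slope at E on the released structure — sum the simple-span end rotations:
  span DE: UDL 33: wL³/(24EI) = 37.12/EI
  span EF: triangular load, peak 31: w₀L³/(45EI) = 1190/EI
  span EF: point load 63 at a = 9.6: Pab(L + b)/(6LEI) = 290.3/EI
  relative rotation θ_0 = (37.12 + 1481)/EI = 1518/EI
A unit hogging moment at E produces rotation L₁/(3EI) + L₂/(3EI) = 5/EI.
Compatibility: M_E·(L₁+L₂)/(3EI) = θ_0, giving M_E = 303.6 kN·m (hogging).
Span DE, ΣM about D with M_E applied at E: R_E^{DE}·3 = 148.5 + 303.6, so R_E^{DE} = 150.7 kN and R_D = 99 − 150.7 = -51.69 kN.
Span EF, ΣM about F: R_E^{EF}·12 = 1639 + 303.6, so R_E^{EF} = 161.9 kN and R_F = 249 − 161.9 = 87.1 kN.
R_E = 150.7 + 161.9 = 312.6 kN.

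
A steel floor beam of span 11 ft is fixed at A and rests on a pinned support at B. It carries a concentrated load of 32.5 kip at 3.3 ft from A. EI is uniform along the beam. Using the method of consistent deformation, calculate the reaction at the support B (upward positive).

Remove the prop at B; the released (primary) structure is a cantilever built in at A.
Free-end deflection of the primary structure under the applied loading (downward +):
  point load 32.5 at a = 3.3: Pa²(3L − a)/(6EI) = 1752/EI
Flexibility coefficient — unit upward force at B: δ_{BB} = L³/(3EI) = 443.7/EI.
The prop prevents deflection at B: R_B = δ_0/δ_{BB} = 1752/443.7 = 3.949 kip.

R_B = 3.949 kip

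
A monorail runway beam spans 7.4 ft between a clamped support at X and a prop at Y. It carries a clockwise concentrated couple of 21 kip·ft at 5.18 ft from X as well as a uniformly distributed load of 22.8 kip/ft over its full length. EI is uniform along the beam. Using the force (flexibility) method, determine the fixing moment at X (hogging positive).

M_X = 148.4 kip·ft

Take the reaction at Y as the redundant and release it; the primary structure is a cantilever fixed at X.
Deflection at Y on the released cantilever, summing each load's contribution:
  clockwise couple 21 at a = 5.18: M₀a(2L − a)/(2EI) = 523.2/EI
  UDL 22.8: wL⁴/(8EI) = 8546/EI
  δ_0 = 9069/EI
Flexibility coefficient — unit upward force at Y: δ_{YY} = L³/(3EI) = 135.1/EI.
Compatibility at Y: δ_0 − R_Y·δ_{YY} = 0, so R_Y = 9069/135.1 = 67.14 kip.
Moment equilibrium about X: M_X = Σ(load moments about X) − R_Y·L = 645.3 − 67.14×7.4 = 148.4 kip·ft.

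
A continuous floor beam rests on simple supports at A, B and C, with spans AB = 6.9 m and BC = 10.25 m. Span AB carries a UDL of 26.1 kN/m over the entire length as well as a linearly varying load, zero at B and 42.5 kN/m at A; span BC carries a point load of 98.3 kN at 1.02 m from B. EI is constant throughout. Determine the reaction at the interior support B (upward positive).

R_B = 266.5 kN

Take M_B as the redundant. Released structure: two simple spans AB and BC with a hinge at B.
Discontinuity in slope at B on the released structure — sum the simple-span end rotations:
  span AB: UDL 26.1: wL³/(24EI) = 357.3/EI
  span AB: triangular load, peak 42.5: 7w₀L³/(360EI) = 271.5/EI
  span BC: point load 98.3 at a = 1.02: Pab(L + b)/(6LEI) = 293.1/EI
  relative rotation θ_0 = (628.7 + 293.1)/EI = 921.9/EI
A unit hogging moment at B produces rotation L₁/(3EI) + L₂/(3EI) = 5.717/EI.
Compatibility: M_B·(L₁+L₂)/(3EI) = θ_0, giving M_B = 161.3 kN·m (hogging).
Span AB, ΣM about A with M_B applied at B: R_B^{AB}·6.9 = 958.5 + 161.3, so R_B^{AB} = 162.3 kN and R_A = 326.7 − 162.3 = 164.4 kN.
Span BC, ΣM about C: R_B^{BC}·10.25 = 907.3 + 161.3, so R_B^{BC} = 104.3 kN and R_C = 98.3 − 104.3 = -5.951 kN.
R_B = 162.3 + 104.3 = 266.5 kN.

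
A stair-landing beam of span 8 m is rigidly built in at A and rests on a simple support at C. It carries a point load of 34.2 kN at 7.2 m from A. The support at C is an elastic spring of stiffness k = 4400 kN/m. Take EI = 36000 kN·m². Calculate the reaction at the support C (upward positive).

Choose R_C as the redundant. The primary structure is the cantilever fixed at A.
Downward deflection at the released point C due to the loads:
  point load 34.2 at a = 7.2: Pa²(3L − a)/(6EI) = 4964/EI
Tip deflection under a unit load at C: L³/(3EI) = 170.7/EI.
With EI = 36000 kN·m²: δ_0 = 0.13789 m and δ_{CC} = 0.004741 m/kN.
Compatibility — the spring shortens by R_C/k under the reaction it provides: δ_0 − R_C·δ_{CC} = R_C/k. With 1/k = 0.000227 m/kN, R_C = δ_0 / (δ_{CC} + 1/k) = 0.13789 / (0.004741 + 0.000227) = 27.76 kN.

R_C = 27.76 kN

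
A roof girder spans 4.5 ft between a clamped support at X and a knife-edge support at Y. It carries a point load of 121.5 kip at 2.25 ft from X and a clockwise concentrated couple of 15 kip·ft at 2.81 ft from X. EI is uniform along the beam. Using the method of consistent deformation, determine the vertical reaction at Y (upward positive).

R_Y = 42.26 kip

Choose R_Y as the redundant. The primary structure is the cantilever fixed at X.
Downward deflection at the released point Y due to the loads:
  point load 121.5 at a = 2.25: Pa²(3L − a)/(6EI) = 1153/EI
  clockwise couple 15 at a = 2.81: M₀a(2L − a)/(2EI) = 130.5/EI
  δ_0 = 1284/EI
Tip deflection under a unit load at Y: L³/(3EI) = 30.38/EI.
The prop prevents deflection at Y: R_Y = δ_0/δ_{YY} = 1284/30.38 = 42.26 kip.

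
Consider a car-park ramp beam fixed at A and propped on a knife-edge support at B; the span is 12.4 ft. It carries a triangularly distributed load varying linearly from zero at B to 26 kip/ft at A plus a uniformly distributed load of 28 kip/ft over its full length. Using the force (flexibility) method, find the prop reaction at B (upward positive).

Remove the prop at B; the released (primary) structure is a cantilever built in at A.
Free-end deflection of the primary structure under the applied loading (downward +):
  triangular load, peak 26 at the fixed end: w₀L⁴/(30EI) = 20490/EI
  UDL 28: wL⁴/(8EI) = 82747/EI
  δ_0 = 103237/EI
Flexibility coefficient — unit upward force at B: δ_{BB} = L³/(3EI) = 635.5/EI.
The prop prevents deflection at B: R_B = δ_0/δ_{BB} = 103237/635.5 = 162.4 kip.

R_B = 162.4 kip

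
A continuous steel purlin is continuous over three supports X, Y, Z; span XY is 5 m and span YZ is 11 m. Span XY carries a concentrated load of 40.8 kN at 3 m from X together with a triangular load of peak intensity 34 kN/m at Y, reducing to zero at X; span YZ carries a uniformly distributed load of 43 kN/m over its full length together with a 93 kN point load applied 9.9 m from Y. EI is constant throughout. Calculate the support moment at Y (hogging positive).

M_Y = 511.9 kN·m

Insert a hinge at Y; M_Y is the redundant, and each span becomes simply supported.
End slopes at the hinge Y, treating each span as simply supported:
  span XY: point load 40.8 at a = 3: Pab(L + a)/(6LEI) = 65.28/EI
  span XY: triangular load, peak 34: w₀L³/(45EI) = 94.44/EI
  span YZ: UDL 43: wL³/(24EI) = 2385/EI
  span YZ: point load 93 at a = 9.9: Pab(L + b)/(6LEI) = 185.7/EI
  relative rotation θ_0 = (159.7 + 2570)/EI = 2730/EI
A unit hogging moment at Y produces rotation L₁/(3EI) + L₂/(3EI) = 5.333/EI.
Compatibility: M_Y·(L₁+L₂)/(3EI) = θ_0, giving M_Y = 511.9 kN·m (hogging).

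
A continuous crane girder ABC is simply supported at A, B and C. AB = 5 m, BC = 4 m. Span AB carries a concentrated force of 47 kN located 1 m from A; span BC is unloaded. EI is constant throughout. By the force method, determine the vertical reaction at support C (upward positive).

R_C = -3.133 kN

Insert a hinge at B; M_B is the redundant, and each span becomes simply supported.
Discontinuity in slope at B on the released structure — sum the simple-span end rotations:
  span AB: point load 47 at a = 1: Pab(L + a)/(6LEI) = 37.6/EI
  relative rotation θ_0 = (37.6 + 0)/EI = 37.6/EI
A unit hogging moment at B produces rotation L₁/(3EI) + L₂/(3EI) = 3/EI.
Slope continuity at B: θ_0 = M_B·3/EI, so M_B = 37.6/3 = 12.53 kN·m (hogging).
Span BC, ΣM about C: R_B^{BC}·4 = 0 + 12.53, so R_B^{BC} = 3.133 kN and R_C = 0 − 3.133 = -3.133 kN.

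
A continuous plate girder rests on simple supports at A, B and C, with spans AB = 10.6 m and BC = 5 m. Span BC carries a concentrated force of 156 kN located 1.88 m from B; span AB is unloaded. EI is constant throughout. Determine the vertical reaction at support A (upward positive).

Take M_B as the redundant. Released structure: two simple spans AB and BC with a hinge at B.
End slopes at the hinge B, treating each span as simply supported:
  span BC: point load 156 at a = 1.88: Pab(L + b)/(6LEI) = 247.7/EI
  relative rotation θ_0 = (0 + 247.7)/EI = 247.7/EI
A unit hogging moment at B produces rotation L₁/(3EI) + L₂/(3EI) = 5.2/EI.
Compatibility: M_B·(L₁+L₂)/(3EI) = θ_0, giving M_B = 47.63 kN·m (hogging).
Span AB, ΣM about A with M_B applied at B: R_B^{AB}·10.6 = 0 + 47.63, so R_B^{AB} = 4.493 kN and R_A = 0 − 4.493 = -4.493 kN.

R_A = -4.493 kN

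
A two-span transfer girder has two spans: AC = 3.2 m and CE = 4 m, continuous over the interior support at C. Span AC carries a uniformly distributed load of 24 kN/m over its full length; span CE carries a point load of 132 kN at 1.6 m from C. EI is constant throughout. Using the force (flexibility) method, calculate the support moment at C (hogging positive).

M_C = 69.97 kN·m

Release continuity at C by inserting a hinge; the redundant is the internal moment M_C. The primary structure is two simply-supported spans AC and CE.
Rotations at C on the released spans (each span's end-slope, ×1/EI):
  span AC: UDL 24: wL³/(24EI) = 32.77/EI
  span CE: point load 132 at a = 1.6: Pab(L + b)/(6LEI) = 135.2/EI
  relative rotation θ_0 = (32.77 + 135.2)/EI = 167.9/EI
A unit hogging moment at C produces rotation L₁/(3EI) + L₂/(3EI) = 2.4/EI.
Slope continuity at C: θ_0 = M_C·2.4/EI, so M_C = 167.9/2.4 = 69.97 kN·m (hogging).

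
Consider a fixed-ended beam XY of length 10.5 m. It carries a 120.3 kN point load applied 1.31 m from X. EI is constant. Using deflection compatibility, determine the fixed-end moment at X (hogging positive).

M_X = 120.7 kN·m

Release both end moments; the primary structure is a simply-supported span XY with redundants M_X and M_Y.
Simple-span end rotations at X and Y under the given loads:
  at X: point load 120.3 at a = 1.31: Pab(L + b)/(6LEI) = 452.6/EI
  at Y: point load 120.3 at a = 1.31: Pab(L + a)/(6LEI) = 271.5/EI
  θ_X0 = 452.6/EI,  θ_Y0 = 271.5/EI
Flexibility coefficients: a unit moment at one end gives L/(3EI) there and L/(6EI) at the far end, so f₁₁ = f₂₂ = 3.5/EI and f₁₂ = f₂₁ = 1.75/EI.
Compatibility — zero rotation at each built-in end:
  3.5 M_X + 1.75 M_Y = 452.6
  1.75 M_X + 3.5 M_Y = 271.5
Solving the pair gives M_X = 120.7 kN·m and M_Y = 17.21 kN·m (hogging).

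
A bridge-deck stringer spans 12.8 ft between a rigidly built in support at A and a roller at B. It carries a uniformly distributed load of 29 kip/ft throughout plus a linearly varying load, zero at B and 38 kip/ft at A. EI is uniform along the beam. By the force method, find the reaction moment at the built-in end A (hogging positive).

Release the roller at B. Primary structure: cantilever fixed at A.
Deflection at B on the released cantilever, summing each load's contribution:
  UDL 29: wL⁴/(8EI) = 97308/EI
  triangular load, peak 38 at the fixed end: w₀L⁴/(30EI) = 34002/EI
  δ_0 = 131310/EI
Tip deflection under a unit load at B: L³/(3EI) = 699.1/EI.
The prop prevents deflection at B: R_B = δ_0/δ_{BB} = 131310/699.1 = 187.8 kip.
Moment equilibrium about A: M_A = Σ(load moments about A) − R_B·L = 3413 − 187.8×12.8 = 1009 kip·ft.

M_A = 1009 kip·ft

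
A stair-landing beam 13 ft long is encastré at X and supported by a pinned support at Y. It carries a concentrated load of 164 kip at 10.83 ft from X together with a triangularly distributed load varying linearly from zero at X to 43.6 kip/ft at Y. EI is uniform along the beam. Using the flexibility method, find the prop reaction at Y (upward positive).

Choose R_Y as the redundant. The primary structure is the cantilever fixed at X.
Deflection at Y on the released cantilever, summing each load's contribution:
  point load 164 at a = 10.83: Pa²(3L − a)/(6EI) = 90310/EI
  triangular load, peak 43.6 at the free end: 11w₀L⁴/(120EI) = 114149/EI
  δ_0 = 204459/EI
Tip deflection under a unit load at Y: L³/(3EI) = 732.3/EI.
Compatibility at Y: δ_0 − R_Y·δ_{YY} = 0, so R_Y = 204459/732.3 = 279.2 kip.

R_Y = 279.2 kip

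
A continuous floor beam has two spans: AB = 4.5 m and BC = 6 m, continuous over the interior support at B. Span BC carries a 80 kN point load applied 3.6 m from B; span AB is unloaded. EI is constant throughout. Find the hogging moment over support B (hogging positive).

Take M_B as the redundant. Released structure: two simple spans AB and BC with a hinge at B.
Discontinuity in slope at B on the released structure — sum the simple-span end rotations:
  span BC: point load 80 at a = 3.6: Pab(L + b)/(6LEI) = 161.3/EI
  relative rotation θ_0 = (0 + 161.3)/EI = 161.3/EI
A unit hogging moment at B produces rotation L₁/(3EI) + L₂/(3EI) = 3.5/EI.
Slope continuity at B: θ_0 = M_B·3.5/EI, so M_B = 161.3/3.5 = 46.08 kN·m (hogging).

M_B = 46.08 kN·m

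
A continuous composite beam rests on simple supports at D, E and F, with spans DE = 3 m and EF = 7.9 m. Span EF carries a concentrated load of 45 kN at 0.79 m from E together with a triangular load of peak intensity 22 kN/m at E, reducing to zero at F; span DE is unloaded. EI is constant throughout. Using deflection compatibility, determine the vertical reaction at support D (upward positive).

Release continuity at E by inserting a hinge; the redundant is the internal moment M_E. The primary structure is two simply-supported spans DE and EF.
Discontinuity in slope at E on the released structure — sum the simple-span end rotations:
  span EF: point load 45 at a = 0.79: Pab(L + b)/(6LEI) = 80.04/EI
  span EF: triangular load, peak 22: w₀L³/(45EI) = 241/EI
  relative rotation θ_0 = (0 + 321.1)/EI = 321.1/EI
A unit hogging moment at E produces rotation L₁/(3EI) + L₂/(3EI) = 3.633/EI.
Compatibility: M_E·(L₁+L₂)/(3EI) = θ_0, giving M_E = 88.37 kN·m (hogging).
Span DE, ΣM about D with M_E applied at E: R_E^{DE}·3 = 0 + 88.37, so R_E^{DE} = 29.46 kN and R_D = 0 − 29.46 = -29.46 kN.

R_D = -29.46 kN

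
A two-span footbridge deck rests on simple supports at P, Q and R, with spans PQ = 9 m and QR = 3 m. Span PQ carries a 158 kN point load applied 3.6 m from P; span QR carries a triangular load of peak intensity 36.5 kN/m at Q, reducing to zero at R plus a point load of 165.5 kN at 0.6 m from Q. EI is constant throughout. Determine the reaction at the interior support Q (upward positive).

Release continuity at Q by inserting a hinge; the redundant is the internal moment M_Q. The primary structure is two simply-supported spans PQ and QR.
End slopes at the hinge Q, treating each span as simply supported:
  span PQ: point load 158 at a = 3.6: Pab(L + a)/(6LEI) = 716.7/EI
  span QR: triangular load, peak 36.5: w₀L³/(45EI) = 21.9/EI
  span QR: point load 165.5 at a = 0.6: Pab(L + b)/(6LEI) = 71.5/EI
  relative rotation θ_0 = (716.7 + 93.4)/EI = 810.1/EI
A unit hogging moment at Q produces rotation L₁/(3EI) + L₂/(3EI) = 4/EI.
Slope continuity at Q: θ_0 = M_Q·4/EI, so M_Q = 810.1/4 = 202.5 kN·m (hogging).
Span PQ, ΣM about P with M_Q applied at Q: R_Q^{PQ}·9 = 568.8 + 202.5, so R_Q^{PQ} = 85.7 kN and R_P = 158 − 85.7 = 72.3 kN.
Span QR, ΣM about R: R_Q^{QR}·3 = 506.7 + 202.5, so R_Q^{QR} = 236.4 kN and R_R = 220.2 − 236.4 = -16.16 kN.
R_Q = 85.7 + 236.4 = 322.1 kN.

R_Q = 322.1 kN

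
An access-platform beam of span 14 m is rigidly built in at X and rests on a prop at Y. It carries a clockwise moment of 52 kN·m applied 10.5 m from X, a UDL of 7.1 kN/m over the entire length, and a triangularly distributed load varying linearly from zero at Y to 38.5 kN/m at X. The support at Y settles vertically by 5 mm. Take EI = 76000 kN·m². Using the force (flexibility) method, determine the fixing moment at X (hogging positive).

M_X = 661.7 kN·m

Release the roller at Y. Primary structure: cantilever fixed at X.
Primary-structure tip deflection at Y by superposition:
  clockwise couple 52 at a = 10.5: M₀a(2L − a)/(2EI) = 4778/EI
  UDL 7.1: wL⁴/(8EI) = 34094/EI
  triangular load, peak 38.5 at the fixed end: w₀L⁴/(30EI) = 49301/EI
  δ_0 = 88172/EI
Flexibility coefficient — unit upward force at Y: δ_{YY} = L³/(3EI) = 914.7/EI.
With EI = 76000 kN·m²: δ_0 = 1.1602 m and δ_{YY} = 0.012035 m/kN.
Compatibility — the beam at Y must follow the support down by 0.005 m: δ_0 − R_Y·δ_{YY} = 0.005, so R_Y = (1.1602 − 0.005)/0.012035 = 95.98 kN.
Moment equilibrium about X: M_X = Σ(load moments about X) − R_Y·L = 2005 − 95.98×14 = 661.7 kN·m.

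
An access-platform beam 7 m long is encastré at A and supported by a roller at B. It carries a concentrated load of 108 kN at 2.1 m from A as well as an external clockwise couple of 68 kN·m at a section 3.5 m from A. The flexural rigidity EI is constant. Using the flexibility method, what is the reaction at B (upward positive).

Choose R_B as the redundant. The primary structure is the cantilever fixed at A.
Primary-structure tip deflection at B by superposition:
  point load 108 at a = 2.1: Pa²(3L − a)/(6EI) = 1500/EI
  clockwise couple 68 at a = 3.5: M₀a(2L − a)/(2EI) = 1250/EI
  δ_0 = 2750/EI
Flexibility coefficient — unit upward force at B: δ_{BB} = L³/(3EI) = 114.3/EI.
Compatibility at B: δ_0 − R_B·δ_{BB} = 0, so R_B = 2750/114.3 = 24.05 kN.

R_B = 24.05 kN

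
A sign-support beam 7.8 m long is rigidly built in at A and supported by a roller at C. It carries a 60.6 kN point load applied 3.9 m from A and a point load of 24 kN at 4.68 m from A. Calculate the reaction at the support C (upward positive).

R_C = 29.31 kN

Remove the prop at C; the released (primary) structure is a cantilever built in at A.
Deflection at C on the released cantilever, summing each load's contribution:
  point load 60.6 at a = 3.9: Pa²(3L − a)/(6EI) = 2996/EI
  point load 24 at a = 4.68: Pa²(3L − a)/(6EI) = 1640/EI
  δ_0 = 4636/EI
Tip deflection under a unit load at C: L³/(3EI) = 158.2/EI.
The prop prevents deflection at C: R_C = δ_0/δ_{CC} = 4636/158.2 = 29.31 kN.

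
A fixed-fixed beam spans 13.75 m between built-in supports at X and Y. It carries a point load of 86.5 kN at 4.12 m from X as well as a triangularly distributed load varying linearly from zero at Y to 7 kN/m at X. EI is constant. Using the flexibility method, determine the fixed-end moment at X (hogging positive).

Take the two fixed-end moments M_X, M_Y as redundants; the released structure is the simple span XY.
Simple-span end rotations at X and Y under the given loads:
  at X: point load 86.5 at a = 4.12: Pab(L + b)/(6LEI) = 972.6/EI
  at Y: point load 86.5 at a = 4.12: Pab(L + a)/(6LEI) = 743.4/EI
  at X: triangular load, peak 7: w₀L³/(45EI) = 404.4/EI
  at Y: triangular load, peak 7: 7w₀L³/(360EI) = 353.8/EI
  θ_X0 = 1377/EI,  θ_Y0 = 1097/EI
Flexibility coefficients: a unit moment at one end gives L/(3EI) there and L/(6EI) at the far end, so f₁₁ = f₂₂ = 4.583/EI and f₁₂ = f₂₁ = 2.292/EI.
Compatibility — zero rotation at each built-in end:
  4.583 M_X + 2.292 M_Y = 1377
  2.292 M_X + 4.583 M_Y = 1097
Solving the pair gives M_X = 241 kN·m and M_Y = 118.9 kN·m (hogging).

M_X = 241 kN·m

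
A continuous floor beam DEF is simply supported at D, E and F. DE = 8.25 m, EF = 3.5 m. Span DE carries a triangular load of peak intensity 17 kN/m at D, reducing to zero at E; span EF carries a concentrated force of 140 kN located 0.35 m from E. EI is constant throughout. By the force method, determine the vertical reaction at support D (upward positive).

Take M_E as the redundant. Released structure: two simple spans DE and EF with a hinge at E.
Rotations at E on the released spans (each span's end-slope, ×1/EI):
  span DE: triangular load, peak 17: 7w₀L³/(360EI) = 185.6/EI
  span EF: point load 140 at a = 0.35: Pab(L + b)/(6LEI) = 48.88/EI
  relative rotation θ_0 = (185.6 + 48.88)/EI = 234.5/EI
A unit hogging moment at E produces rotation L₁/(3EI) + L₂/(3EI) = 3.917/EI.
Compatibility: M_E·(L₁+L₂)/(3EI) = θ_0, giving M_E = 59.87 kN·m (hogging).
Span DE, ΣM about D with M_E applied at E: R_E^{DE}·8.25 = 192.8 + 59.87, so R_E^{DE} = 30.63 kN and R_D = 70.12 − 30.63 = 39.49 kN.

R_D = 39.49 kN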